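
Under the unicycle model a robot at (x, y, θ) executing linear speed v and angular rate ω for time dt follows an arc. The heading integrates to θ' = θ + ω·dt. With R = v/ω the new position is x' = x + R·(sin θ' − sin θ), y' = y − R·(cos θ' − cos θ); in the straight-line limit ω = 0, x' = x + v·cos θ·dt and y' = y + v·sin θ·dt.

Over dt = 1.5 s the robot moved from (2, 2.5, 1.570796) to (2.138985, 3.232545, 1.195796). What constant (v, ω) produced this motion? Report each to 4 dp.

Δθ = 1.195796 − 1.570796 = -0.375000
ω = Δθ/dt = -0.375000/1.5 = -0.2500
R = −Δy/(cos θ' − cos θ) = -2.0000
v = R·ω = -2.0000·-0.2500 = 0.5000

v = 0.5000, ω = -0.2500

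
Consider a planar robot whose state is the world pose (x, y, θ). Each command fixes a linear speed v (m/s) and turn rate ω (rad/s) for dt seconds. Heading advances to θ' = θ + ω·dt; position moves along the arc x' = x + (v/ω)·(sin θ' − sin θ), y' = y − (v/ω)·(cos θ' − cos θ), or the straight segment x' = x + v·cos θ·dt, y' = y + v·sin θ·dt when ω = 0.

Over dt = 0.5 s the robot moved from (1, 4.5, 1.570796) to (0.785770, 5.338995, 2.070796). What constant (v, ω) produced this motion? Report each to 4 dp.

Δθ = 2.070796 − 1.570796 = 0.500000
ω = Δθ/dt = 0.500000/0.5 = 1.0000
R = −Δy/(cos θ' − cos θ) = 1.7500
v = R·ω = 1.7500·1.0000 = 1.7500

v = 1.7500, ω = 1.0000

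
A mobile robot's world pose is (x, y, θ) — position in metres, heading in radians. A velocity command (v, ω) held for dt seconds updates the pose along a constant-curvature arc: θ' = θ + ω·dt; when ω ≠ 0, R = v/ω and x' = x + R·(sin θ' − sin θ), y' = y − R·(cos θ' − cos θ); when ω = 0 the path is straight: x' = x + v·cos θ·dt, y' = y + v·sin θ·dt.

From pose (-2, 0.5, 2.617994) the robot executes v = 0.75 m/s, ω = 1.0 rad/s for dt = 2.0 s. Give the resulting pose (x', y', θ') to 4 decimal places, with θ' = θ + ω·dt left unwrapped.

(-3.1217, -0.0788, 4.6180)

θ' = 2.6180 + 1.0·2.0 = 4.6180
R = v/ω = 0.75/1.0 = 0.7500
x' = -2 + 0.7500·(sin 4.6180 − sin 2.6180) = -3.1217
y' = 0.5 − 0.7500·(cos 4.6180 − cos 2.6180) = -0.0788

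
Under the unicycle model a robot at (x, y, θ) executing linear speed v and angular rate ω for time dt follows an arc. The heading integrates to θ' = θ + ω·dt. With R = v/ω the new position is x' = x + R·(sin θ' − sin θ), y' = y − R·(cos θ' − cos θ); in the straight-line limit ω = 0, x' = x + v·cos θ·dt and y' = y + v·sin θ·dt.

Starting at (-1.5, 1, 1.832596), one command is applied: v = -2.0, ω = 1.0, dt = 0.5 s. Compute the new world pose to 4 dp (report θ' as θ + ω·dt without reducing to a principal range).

θ' = 1.8326 + 1.0·0.5 = 2.3326
R = v/ω = -2.0/1.0 = -2.0000
x' = -1.5 + -2.0000·(sin 2.3326 − sin 1.8326) = -1.0153
y' = 1 − -2.0000·(cos 2.3326 − cos 1.8326) = 0.1372

(-1.0153, 0.1372, 2.3326)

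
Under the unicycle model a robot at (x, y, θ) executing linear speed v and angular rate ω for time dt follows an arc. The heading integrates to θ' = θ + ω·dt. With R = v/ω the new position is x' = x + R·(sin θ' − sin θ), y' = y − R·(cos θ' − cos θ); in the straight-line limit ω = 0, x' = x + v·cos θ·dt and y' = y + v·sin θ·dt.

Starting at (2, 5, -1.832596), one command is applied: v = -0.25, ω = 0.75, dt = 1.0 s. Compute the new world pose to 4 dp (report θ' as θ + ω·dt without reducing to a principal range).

θ' = -1.8326 + 0.75·1.0 = -1.0826
R = v/ω = -0.25/0.75 = -0.3333
x' = 2 + -0.3333·(sin -1.0826 − sin -1.8326) = 1.9724
y' = 5 − -0.3333·(cos -1.0826 − cos -1.8326) = 5.2426

(1.9724, 5.2426, -1.0826)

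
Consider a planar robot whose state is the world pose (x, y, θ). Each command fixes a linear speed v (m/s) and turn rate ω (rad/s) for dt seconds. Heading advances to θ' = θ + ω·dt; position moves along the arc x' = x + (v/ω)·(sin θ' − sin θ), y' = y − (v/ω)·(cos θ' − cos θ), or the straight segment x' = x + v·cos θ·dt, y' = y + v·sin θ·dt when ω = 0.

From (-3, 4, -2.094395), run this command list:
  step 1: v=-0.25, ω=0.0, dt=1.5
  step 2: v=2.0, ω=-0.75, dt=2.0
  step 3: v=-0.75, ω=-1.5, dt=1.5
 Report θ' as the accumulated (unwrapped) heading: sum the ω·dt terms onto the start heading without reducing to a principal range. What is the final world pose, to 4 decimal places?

step 1: θ'=-2.0944 (straight) → pose (-2.8125, 4.3248, -2.0944)
step 2: θ'=-3.5944 (R=-2.6667) → pose (-6.2885, 3.2602, -3.5944)
step 3: θ'=-5.8444 (R=0.5000) → pose (-6.2949, 2.3579, -5.8444)

(-6.2949, 2.3579, -5.8444)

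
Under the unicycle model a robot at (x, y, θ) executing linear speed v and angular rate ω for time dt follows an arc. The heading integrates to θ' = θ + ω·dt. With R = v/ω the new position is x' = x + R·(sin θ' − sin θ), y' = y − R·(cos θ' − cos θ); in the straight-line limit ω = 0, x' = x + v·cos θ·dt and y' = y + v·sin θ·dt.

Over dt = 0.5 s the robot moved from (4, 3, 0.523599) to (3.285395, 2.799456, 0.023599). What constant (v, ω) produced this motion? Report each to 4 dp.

v = -1.5000, ω = -1.0000

Δθ = 0.023599 − 0.523599 = -0.500000
ω = Δθ/dt = -0.500000/0.5 = -1.0000
R = Δx/(sin θ' − sin θ) = 1.5000
v = R·ω = 1.5000·-1.0000 = -1.5000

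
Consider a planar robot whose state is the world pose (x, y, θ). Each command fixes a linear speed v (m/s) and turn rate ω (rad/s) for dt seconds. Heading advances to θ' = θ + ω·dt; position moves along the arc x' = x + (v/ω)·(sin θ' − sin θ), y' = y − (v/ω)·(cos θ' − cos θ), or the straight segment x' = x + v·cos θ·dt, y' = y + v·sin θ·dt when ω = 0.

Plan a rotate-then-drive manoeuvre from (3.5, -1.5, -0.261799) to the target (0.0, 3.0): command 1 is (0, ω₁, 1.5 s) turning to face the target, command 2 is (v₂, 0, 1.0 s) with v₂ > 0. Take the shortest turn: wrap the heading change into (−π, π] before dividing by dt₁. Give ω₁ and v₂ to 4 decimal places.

heading to target = atan2(3−-1.5, 0−3.5) = 2.2318
Δθ = wrap(2.2318 − -0.2618) = 2.4936; ω₁ = Δθ/dt₁ = 1.6624
distance = √((0−3.5)² + (3−-1.5)²) = 5.7009; v₂ = distance/dt₂ = 5.7009

ω₁ = 1.6624, v₂ = 5.7009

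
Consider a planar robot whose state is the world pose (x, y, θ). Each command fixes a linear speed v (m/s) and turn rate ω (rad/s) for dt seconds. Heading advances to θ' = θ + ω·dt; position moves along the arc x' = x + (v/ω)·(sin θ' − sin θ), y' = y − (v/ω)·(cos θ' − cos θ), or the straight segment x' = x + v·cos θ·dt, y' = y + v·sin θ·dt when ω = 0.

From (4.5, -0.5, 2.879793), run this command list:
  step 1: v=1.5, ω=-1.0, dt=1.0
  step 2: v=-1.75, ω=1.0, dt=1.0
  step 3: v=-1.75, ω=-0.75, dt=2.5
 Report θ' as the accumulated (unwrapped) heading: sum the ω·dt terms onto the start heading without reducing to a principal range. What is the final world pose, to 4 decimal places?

step 1: θ'=1.8798 (R=-1.5000) → pose (3.4593, 0.4927, 1.8798)
step 2: θ'=2.8798 (R=-1.7500) → pose (4.6735, -0.6655, 2.8798)
step 3: θ'=1.0048 (R=2.3333) → pose (6.0390, -4.1706, 1.0048)

(6.0390, -4.1706, 1.0048)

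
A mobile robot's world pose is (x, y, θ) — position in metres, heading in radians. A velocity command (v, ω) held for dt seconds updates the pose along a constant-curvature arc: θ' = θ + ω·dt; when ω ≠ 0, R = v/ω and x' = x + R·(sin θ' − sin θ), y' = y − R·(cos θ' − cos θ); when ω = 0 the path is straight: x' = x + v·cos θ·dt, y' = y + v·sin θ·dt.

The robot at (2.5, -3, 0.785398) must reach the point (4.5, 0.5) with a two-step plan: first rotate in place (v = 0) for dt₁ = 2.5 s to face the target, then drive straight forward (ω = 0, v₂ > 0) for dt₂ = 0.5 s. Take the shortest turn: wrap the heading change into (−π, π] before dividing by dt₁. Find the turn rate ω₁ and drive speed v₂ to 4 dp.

ω₁ = 0.1065, v₂ = 8.0623

heading to target = atan2(0.5−-3, 4.5−2.5) = 1.0517
Δθ = wrap(1.0517 − 0.7854) = 0.2663; ω₁ = Δθ/dt₁ = 0.1065
distance = √((4.5−2.5)² + (0.5−-3)²) = 4.0311; v₂ = distance/dt₂ = 8.0623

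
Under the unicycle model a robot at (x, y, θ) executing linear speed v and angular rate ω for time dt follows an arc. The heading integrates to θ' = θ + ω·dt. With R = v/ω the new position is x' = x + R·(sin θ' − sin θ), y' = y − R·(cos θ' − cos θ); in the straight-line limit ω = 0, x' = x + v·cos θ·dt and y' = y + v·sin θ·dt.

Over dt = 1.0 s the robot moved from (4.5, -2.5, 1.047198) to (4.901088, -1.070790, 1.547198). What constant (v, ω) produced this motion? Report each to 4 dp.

v = 1.5000, ω = 0.5000

Δθ = 1.547198 − 1.047198 = 0.500000
ω = Δθ/dt = 0.500000/1.0 = 0.5000
R = −Δy/(cos θ' − cos θ) = 3.0000
v = R·ω = 3.0000·0.5000 = 1.5000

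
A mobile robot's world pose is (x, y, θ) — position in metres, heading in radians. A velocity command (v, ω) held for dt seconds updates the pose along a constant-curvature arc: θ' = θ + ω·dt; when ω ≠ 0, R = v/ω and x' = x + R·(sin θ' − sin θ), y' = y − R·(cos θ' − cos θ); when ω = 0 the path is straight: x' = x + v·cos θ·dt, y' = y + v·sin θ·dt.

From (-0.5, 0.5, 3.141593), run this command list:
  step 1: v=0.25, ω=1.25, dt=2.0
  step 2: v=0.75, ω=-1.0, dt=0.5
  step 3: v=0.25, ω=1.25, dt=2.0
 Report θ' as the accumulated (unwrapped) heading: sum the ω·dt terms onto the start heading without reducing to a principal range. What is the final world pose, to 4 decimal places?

(-0.0092, -0.1079, 7.6416)

step 1: θ'=5.6416 (R=0.2000) → pose (-0.6197, 0.1398, 5.6416)
step 2: θ'=5.1416 (R=-0.7500) → pose (-0.3866, -0.1490, 5.1416)
step 3: θ'=7.6416 (R=0.2000) → pose (-0.0092, -0.1079, 7.6416)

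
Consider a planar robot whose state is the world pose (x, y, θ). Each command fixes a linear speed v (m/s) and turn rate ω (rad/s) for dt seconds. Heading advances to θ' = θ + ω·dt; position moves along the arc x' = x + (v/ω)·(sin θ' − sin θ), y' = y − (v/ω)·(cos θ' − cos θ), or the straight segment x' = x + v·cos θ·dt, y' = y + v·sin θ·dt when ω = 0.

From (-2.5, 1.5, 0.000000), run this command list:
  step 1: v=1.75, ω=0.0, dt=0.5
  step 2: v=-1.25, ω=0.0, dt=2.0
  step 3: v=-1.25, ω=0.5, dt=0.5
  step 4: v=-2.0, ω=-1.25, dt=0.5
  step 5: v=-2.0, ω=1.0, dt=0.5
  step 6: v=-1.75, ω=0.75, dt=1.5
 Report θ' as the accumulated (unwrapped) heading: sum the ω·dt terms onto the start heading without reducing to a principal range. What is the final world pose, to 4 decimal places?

(-8.6307, 0.0277, 1.2500)

step 1: θ'=0.0000 (straight) → pose (-1.6250, 1.5000, 0.0000)
step 2: θ'=0.0000 (straight) → pose (-4.1250, 1.5000, 0.0000)
step 3: θ'=0.2500 (R=-2.5000) → pose (-4.7435, 1.4223, 0.2500)
step 4: θ'=-0.3750 (R=1.6000) → pose (-5.7254, 1.4837, -0.3750)
step 5: θ'=0.1250 (R=-2.0000) → pose (-6.7073, 1.6071, 0.1250)
step 6: θ'=1.2500 (R=-2.3333) → pose (-8.6307, 0.0277, 1.2500)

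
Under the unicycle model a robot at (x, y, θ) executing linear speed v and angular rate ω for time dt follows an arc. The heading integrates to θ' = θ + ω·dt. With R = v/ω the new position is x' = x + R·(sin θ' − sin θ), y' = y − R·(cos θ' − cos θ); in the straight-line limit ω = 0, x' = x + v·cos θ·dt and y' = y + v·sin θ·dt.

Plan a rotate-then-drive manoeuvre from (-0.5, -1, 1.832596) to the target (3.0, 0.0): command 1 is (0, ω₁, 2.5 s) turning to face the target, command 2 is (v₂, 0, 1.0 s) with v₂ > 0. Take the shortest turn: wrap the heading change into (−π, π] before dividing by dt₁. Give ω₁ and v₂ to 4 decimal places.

heading to target = atan2(0−-1, 3−-0.5) = 0.2783
Δθ = wrap(0.2783 − 1.8326) = -1.5543; ω₁ = Δθ/dt₁ = -0.6217
distance = √((3−-0.5)² + (0−-1)²) = 3.6401; v₂ = distance/dt₂ = 3.6401

ω₁ = -0.6217, v₂ = 3.6401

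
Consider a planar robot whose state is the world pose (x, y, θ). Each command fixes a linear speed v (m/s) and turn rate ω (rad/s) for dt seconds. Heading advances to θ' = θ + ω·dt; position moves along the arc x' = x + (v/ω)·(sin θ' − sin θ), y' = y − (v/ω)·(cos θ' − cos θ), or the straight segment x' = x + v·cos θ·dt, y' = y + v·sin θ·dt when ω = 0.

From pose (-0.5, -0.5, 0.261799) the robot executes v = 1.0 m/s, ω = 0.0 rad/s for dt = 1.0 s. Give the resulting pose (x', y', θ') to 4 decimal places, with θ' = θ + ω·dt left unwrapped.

θ' = 0.2618 + 0.0·1.0 = 0.2618
ω = 0 → straight: x' = -0.5 + 1.0·cos(0.2618)·1.0 = 0.4659
y' = -0.5 + 1.0·sin(0.2618)·1.0 = -0.2412

(0.4659, -0.2412, 0.2618)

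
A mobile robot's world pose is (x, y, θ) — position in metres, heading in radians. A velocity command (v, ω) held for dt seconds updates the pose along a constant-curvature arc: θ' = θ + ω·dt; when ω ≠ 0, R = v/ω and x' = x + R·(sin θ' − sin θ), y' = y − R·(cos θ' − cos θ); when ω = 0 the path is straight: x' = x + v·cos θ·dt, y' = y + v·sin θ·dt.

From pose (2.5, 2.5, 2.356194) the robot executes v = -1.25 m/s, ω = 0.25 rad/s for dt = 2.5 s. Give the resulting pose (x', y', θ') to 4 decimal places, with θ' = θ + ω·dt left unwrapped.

(5.2370, 1.0997, 2.9812)

θ' = 2.3562 + 0.25·2.5 = 2.9812
R = v/ω = -1.25/0.25 = -5.0000
x' = 2.5 + -5.0000·(sin 2.9812 − sin 2.3562) = 5.2370
y' = 2.5 − -5.0000·(cos 2.9812 − cos 2.3562) = 1.0997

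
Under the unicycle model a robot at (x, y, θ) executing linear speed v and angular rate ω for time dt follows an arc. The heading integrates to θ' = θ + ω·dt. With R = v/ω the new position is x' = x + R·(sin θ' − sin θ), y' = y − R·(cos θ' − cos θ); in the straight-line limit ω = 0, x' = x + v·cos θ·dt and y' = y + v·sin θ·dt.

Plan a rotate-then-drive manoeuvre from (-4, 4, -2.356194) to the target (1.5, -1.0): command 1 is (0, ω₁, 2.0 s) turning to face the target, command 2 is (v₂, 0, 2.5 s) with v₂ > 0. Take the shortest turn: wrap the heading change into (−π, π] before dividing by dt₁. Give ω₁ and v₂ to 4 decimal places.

heading to target = atan2(-1−4, 1.5−-4) = -0.7378
Δθ = wrap(-0.7378 − -2.3562) = 1.6184; ω₁ = Δθ/dt₁ = 0.8092
distance = √((1.5−-4)² + (-1−4)²) = 7.4330; v₂ = distance/dt₂ = 2.9732

ω₁ = 0.8092, v₂ = 2.9732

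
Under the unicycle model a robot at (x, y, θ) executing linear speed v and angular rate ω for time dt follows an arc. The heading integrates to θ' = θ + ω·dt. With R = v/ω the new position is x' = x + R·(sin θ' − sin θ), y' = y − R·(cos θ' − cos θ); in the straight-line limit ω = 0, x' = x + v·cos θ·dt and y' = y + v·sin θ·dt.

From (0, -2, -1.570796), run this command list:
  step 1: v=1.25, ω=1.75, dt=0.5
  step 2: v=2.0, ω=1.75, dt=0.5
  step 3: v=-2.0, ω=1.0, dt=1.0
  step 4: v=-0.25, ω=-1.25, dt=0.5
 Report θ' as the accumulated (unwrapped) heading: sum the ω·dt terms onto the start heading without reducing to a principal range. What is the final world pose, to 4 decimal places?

(-0.3790, -4.0940, 0.5542)

step 1: θ'=-0.6958 (R=0.7143) → pose (0.2564, -2.5482, -0.6958)
step 2: θ'=0.1792 (R=1.1429) → pose (1.1927, -2.7956, 0.1792)
step 3: θ'=1.1792 (R=-2.0000) → pose (-0.2994, -4.0003, 1.1792)
step 4: θ'=0.5542 (R=0.2000) → pose (-0.3790, -4.0940, 0.5542)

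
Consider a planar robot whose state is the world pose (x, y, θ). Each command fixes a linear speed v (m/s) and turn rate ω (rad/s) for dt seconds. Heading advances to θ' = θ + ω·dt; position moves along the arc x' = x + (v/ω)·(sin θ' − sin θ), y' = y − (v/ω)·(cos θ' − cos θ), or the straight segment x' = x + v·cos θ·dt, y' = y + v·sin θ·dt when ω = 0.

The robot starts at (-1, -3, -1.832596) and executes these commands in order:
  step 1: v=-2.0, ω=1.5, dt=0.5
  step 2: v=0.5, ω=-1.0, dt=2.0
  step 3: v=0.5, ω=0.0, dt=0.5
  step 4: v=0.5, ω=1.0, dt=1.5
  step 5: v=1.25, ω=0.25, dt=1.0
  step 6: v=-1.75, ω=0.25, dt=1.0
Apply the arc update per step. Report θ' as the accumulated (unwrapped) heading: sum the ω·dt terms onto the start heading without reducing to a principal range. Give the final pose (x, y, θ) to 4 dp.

step 1: θ'=-1.0826 (R=-1.3333) → pose (-1.1103, -2.0295, -1.0826)
step 2: θ'=-3.0826 (R=-0.5000) → pose (-1.5224, -2.7632, -3.0826)
step 3: θ'=-3.0826 (straight) → pose (-1.7720, -2.7779, -3.0826)
step 4: θ'=-1.5826 (R=0.5000) → pose (-2.2425, -3.2711, -1.5826)
step 5: θ'=-1.3326 (R=5.0000) → pose (-2.1017, -4.5099, -1.3326)
step 6: θ'=-1.0826 (R=-7.0000) → pose (-2.7218, -2.8783, -1.0826)

(-2.7218, -2.8783, -1.0826)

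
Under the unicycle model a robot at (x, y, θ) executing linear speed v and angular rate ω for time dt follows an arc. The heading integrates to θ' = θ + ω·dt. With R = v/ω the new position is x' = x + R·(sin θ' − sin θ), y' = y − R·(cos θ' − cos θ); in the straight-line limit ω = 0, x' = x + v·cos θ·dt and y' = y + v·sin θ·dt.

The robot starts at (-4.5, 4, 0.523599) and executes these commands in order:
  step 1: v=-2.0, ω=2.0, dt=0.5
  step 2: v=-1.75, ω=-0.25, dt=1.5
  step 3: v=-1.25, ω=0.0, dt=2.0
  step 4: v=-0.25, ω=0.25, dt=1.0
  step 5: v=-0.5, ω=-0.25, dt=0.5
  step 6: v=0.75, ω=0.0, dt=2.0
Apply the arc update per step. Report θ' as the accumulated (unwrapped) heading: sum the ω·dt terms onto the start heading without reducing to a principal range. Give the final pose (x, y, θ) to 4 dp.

step 1: θ'=1.5236 (R=-1.0000) → pose (-4.9989, 3.1812, 1.5236)
step 2: θ'=1.1486 (R=7.0000) → pose (-5.6058, 0.6431, 1.1486)
step 3: θ'=1.1486 (straight) → pose (-6.6302, -1.6374, 1.1486)
step 4: θ'=1.3986 (R=-1.0000) → pose (-6.7032, -1.8758, 1.3986)
step 5: θ'=1.2736 (R=2.0000) → pose (-6.7613, -2.1188, 1.2736)
step 6: θ'=1.2736 (straight) → pose (-6.3220, -0.6846, 1.2736)

(-6.3220, -0.6846, 1.2736)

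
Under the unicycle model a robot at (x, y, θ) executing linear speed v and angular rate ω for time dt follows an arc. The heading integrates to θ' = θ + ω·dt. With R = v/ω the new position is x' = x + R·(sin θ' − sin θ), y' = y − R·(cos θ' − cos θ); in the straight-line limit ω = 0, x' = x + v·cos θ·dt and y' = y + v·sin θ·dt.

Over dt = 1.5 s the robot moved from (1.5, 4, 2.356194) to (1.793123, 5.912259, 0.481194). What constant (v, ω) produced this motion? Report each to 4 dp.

v = 1.5000, ω = -1.2500

Δθ = 0.481194 − 2.356194 = -1.875000
ω = Δθ/dt = -1.875000/1.5 = -1.2500
R = −Δy/(cos θ' − cos θ) = -1.2000
v = R·ω = -1.2000·-1.2500 = 1.5000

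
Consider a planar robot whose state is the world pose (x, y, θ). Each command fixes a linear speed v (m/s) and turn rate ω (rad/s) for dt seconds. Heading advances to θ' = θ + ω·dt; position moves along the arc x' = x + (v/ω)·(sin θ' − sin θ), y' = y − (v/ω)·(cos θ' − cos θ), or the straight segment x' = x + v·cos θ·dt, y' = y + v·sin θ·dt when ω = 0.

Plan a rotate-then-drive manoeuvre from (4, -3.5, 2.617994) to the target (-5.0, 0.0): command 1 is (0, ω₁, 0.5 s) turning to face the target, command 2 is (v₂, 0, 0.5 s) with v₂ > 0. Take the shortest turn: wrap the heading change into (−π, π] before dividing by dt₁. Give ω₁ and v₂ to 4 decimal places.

heading to target = atan2(0−-3.5, -5−4) = 2.7707
Δθ = wrap(2.7707 − 2.6180) = 0.1527; ω₁ = Δθ/dt₁ = 0.3054
distance = √((-5−4)² + (0−-3.5)²) = 9.6566; v₂ = distance/dt₂ = 19.3132

ω₁ = 0.3054, v₂ = 19.3132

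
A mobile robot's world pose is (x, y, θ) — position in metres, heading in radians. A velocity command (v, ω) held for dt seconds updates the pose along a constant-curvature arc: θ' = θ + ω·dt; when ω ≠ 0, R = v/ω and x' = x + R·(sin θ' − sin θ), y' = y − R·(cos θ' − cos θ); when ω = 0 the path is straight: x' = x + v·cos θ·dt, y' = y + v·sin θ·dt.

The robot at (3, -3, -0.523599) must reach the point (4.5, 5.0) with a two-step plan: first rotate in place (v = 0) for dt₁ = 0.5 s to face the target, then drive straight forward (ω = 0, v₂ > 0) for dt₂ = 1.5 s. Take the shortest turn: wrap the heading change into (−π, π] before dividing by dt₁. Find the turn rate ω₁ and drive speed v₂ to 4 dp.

heading to target = atan2(5−-3, 4.5−3) = 1.3854
Δθ = wrap(1.3854 − -0.5236) = 1.9090; ω₁ = Δθ/dt₁ = 3.8181
distance = √((4.5−3)² + (5−-3)²) = 8.1394; v₂ = distance/dt₂ = 5.4263

ω₁ = 3.8181, v₂ = 5.4263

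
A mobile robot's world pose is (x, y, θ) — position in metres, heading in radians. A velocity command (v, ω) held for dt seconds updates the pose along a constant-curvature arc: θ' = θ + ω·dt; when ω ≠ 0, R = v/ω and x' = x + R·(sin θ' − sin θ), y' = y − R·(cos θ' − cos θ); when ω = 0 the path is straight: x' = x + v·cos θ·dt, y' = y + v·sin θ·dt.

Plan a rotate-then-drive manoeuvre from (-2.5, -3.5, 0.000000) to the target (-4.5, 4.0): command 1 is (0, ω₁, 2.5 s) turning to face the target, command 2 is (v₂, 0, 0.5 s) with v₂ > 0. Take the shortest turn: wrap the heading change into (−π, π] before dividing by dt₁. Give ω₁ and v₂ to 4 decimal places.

heading to target = atan2(4−-3.5, -4.5−-2.5) = 1.8314
Δθ = wrap(1.8314 − 0.0000) = 1.8314; ω₁ = Δθ/dt₁ = 0.7326
distance = √((-4.5−-2.5)² + (4−-3.5)²) = 7.7621; v₂ = distance/dt₂ = 15.5242

ω₁ = 0.7326, v₂ = 15.5242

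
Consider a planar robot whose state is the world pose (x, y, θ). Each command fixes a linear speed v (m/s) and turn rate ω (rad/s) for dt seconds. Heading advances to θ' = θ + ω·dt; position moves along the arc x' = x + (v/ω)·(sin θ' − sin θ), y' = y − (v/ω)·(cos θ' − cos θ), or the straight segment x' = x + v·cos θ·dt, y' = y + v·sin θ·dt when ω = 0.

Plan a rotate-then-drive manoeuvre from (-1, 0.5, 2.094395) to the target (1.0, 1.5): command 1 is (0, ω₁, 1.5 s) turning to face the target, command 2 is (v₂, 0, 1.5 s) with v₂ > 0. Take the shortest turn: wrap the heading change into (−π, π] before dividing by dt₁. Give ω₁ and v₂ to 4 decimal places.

ω₁ = -1.0872, v₂ = 1.4907

heading to target = atan2(1.5−0.5, 1−-1) = 0.4636
Δθ = wrap(0.4636 − 2.0944) = -1.6307; ω₁ = Δθ/dt₁ = -1.0872
distance = √((1−-1)² + (1.5−0.5)²) = 2.2361; v₂ = distance/dt₂ = 1.4907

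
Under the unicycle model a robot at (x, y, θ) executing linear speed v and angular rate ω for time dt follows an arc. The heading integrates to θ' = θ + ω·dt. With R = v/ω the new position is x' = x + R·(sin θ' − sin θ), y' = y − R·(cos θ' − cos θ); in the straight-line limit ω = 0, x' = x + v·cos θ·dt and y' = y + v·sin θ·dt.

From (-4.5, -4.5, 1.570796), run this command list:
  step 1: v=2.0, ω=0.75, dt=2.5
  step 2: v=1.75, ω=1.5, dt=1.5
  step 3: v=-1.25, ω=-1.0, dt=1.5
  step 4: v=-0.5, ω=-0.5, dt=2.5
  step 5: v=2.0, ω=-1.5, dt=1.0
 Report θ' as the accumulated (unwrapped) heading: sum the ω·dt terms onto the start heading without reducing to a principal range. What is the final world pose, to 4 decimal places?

step 1: θ'=3.4458 (R=2.6667) → pose (-7.9654, -1.9558, 3.4458)
step 2: θ'=5.6958 (R=1.1667) → pose (-8.2625, -4.0400, 5.6958)
step 3: θ'=4.1958 (R=1.2500) → pose (-8.6567, -2.3821, 4.1958)
step 4: θ'=2.9458 (R=1.0000) → pose (-7.5926, -1.8951, 2.9458)
step 5: θ'=1.4458 (R=-1.3333) → pose (-8.6561, -0.4210, 1.4458)

(-8.6561, -0.4210, 1.4458)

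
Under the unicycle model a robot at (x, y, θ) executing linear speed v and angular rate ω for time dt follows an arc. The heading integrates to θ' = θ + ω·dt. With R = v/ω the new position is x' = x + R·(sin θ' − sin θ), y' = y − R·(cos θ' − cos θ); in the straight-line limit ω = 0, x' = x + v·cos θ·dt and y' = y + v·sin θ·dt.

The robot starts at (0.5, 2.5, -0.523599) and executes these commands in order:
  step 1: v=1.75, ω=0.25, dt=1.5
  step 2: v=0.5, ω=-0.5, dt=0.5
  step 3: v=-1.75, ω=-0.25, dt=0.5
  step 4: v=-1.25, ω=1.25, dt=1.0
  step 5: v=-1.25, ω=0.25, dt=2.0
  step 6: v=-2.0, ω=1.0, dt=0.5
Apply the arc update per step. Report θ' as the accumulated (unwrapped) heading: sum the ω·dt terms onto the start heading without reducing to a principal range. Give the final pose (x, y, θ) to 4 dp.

step 1: θ'=-0.1486 (R=7.0000) → pose (2.9636, 1.6393, -0.1486)
step 2: θ'=-0.3986 (R=-1.0000) → pose (3.2037, 1.5719, -0.3986)
step 3: θ'=-0.5236 (R=7.0000) → pose (2.4206, 1.9610, -0.5236)
step 4: θ'=0.7264 (R=-1.0000) → pose (1.2564, 1.8426, 0.7264)
step 5: θ'=1.2264 (R=-5.0000) → pose (-0.1291, -0.2072, 1.2264)
step 6: θ'=1.7264 (R=-2.0000) → pose (-0.2223, -1.1924, 1.7264)

(-0.2223, -1.1924, 1.7264)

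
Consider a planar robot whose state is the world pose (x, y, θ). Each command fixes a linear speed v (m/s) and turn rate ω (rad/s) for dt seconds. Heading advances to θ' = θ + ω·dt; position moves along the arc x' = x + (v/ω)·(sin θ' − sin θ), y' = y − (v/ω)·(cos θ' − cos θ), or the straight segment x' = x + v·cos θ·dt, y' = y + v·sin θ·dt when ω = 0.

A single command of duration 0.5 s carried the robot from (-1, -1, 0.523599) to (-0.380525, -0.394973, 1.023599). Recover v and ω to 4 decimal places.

v = 1.7500, ω = 1.0000

Δθ = 1.023599 − 0.523599 = 0.500000
ω = Δθ/dt = 0.500000/0.5 = 1.0000
R = Δx/(sin θ' − sin θ) = 1.7500
v = R·ω = 1.7500·1.0000 = 1.7500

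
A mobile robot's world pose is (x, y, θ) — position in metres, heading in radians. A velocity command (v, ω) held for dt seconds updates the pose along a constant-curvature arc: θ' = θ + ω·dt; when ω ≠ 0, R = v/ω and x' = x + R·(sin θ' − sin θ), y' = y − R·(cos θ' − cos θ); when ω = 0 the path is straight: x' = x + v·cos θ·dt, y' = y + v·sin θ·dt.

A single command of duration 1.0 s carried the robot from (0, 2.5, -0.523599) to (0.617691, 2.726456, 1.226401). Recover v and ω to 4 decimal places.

v = 0.7500, ω = 1.7500

Δθ = 1.226401 − -0.523599 = 1.750000
ω = Δθ/dt = 1.750000/1.0 = 1.7500
R = Δx/(sin θ' − sin θ) = 0.4286
v = R·ω = 0.4286·1.7500 = 0.7500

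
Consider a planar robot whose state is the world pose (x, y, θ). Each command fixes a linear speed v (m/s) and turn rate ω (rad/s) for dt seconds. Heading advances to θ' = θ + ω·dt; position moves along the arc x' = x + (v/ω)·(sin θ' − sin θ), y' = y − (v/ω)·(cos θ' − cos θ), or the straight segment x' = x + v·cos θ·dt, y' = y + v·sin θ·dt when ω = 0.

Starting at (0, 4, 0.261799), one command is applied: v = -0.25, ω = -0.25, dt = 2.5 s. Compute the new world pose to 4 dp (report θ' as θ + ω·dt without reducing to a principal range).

(-0.6141, 4.0312, -0.3632)

θ' = 0.2618 + -0.25·2.5 = -0.3632
R = v/ω = -0.25/-0.25 = 1.0000
x' = 0 + 1.0000·(sin -0.3632 − sin 0.2618) = -0.6141
y' = 4 − 1.0000·(cos -0.3632 − cos 0.2618) = 4.0312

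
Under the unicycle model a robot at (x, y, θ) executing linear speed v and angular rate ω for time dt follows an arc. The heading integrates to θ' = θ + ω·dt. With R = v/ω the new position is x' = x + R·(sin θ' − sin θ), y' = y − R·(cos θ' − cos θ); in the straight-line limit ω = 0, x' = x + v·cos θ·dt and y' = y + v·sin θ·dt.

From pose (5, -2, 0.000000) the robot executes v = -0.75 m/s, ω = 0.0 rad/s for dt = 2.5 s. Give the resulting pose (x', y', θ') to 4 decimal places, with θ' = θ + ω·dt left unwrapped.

θ' = 0.0000 + 0.0·2.5 = 0.0000
ω = 0 → straight: x' = 5 + -0.75·cos(0.0000)·2.5 = 3.1250
y' = -2 + -0.75·sin(0.0000)·2.5 = -2.0000

(3.1250, -2.0000, 0.0000)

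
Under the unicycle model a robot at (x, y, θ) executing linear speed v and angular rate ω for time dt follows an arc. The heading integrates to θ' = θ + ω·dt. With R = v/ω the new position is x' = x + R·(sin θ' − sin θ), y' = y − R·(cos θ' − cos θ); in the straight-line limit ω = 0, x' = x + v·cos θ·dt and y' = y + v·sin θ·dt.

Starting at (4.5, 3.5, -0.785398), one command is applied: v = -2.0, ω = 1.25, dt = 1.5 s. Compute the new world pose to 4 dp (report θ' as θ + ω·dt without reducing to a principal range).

(1.9503, 3.1092, 1.0896)

θ' = -0.7854 + 1.25·1.5 = 1.0896
R = v/ω = -2.0/1.25 = -1.6000
x' = 4.5 + -1.6000·(sin 1.0896 − sin -0.7854) = 1.9503
y' = 3.5 − -1.6000·(cos 1.0896 − cos -0.7854) = 3.1092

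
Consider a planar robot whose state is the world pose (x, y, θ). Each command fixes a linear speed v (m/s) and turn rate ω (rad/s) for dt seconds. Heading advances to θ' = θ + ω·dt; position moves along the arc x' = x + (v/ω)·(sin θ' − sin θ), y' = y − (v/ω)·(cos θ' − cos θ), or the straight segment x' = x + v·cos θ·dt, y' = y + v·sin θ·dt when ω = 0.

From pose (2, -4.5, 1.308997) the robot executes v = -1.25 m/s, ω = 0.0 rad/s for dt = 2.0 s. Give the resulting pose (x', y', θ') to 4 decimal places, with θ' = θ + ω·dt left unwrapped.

θ' = 1.3090 + 0.0·2.0 = 1.3090
ω = 0 → straight: x' = 2 + -1.25·cos(1.3090)·2.0 = 1.3530
y' = -4.5 + -1.25·sin(1.3090)·2.0 = -6.9148

(1.3530, -6.9148, 1.3090)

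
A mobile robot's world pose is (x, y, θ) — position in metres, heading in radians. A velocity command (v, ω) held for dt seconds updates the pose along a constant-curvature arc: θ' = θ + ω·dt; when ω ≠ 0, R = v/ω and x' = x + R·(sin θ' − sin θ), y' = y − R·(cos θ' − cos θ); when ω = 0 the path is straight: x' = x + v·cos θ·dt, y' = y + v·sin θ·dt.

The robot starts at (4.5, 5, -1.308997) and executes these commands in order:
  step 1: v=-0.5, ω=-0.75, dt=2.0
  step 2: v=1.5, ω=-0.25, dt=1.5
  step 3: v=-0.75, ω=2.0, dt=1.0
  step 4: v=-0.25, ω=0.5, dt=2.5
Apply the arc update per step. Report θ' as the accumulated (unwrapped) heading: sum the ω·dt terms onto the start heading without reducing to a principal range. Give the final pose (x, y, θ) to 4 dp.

(2.5801, 6.3057, 0.0660)

step 1: θ'=-2.8090 (R=0.6667) → pose (4.9263, 5.8027, -2.8090)
step 2: θ'=-3.1840 (R=-6.0000) → pose (2.7130, 5.4793, -3.1840)
step 3: θ'=-1.1840 (R=-0.3750) → pose (3.0761, 5.9954, -1.1840)
step 4: θ'=0.0660 (R=-0.5000) → pose (2.5801, 6.3057, 0.0660)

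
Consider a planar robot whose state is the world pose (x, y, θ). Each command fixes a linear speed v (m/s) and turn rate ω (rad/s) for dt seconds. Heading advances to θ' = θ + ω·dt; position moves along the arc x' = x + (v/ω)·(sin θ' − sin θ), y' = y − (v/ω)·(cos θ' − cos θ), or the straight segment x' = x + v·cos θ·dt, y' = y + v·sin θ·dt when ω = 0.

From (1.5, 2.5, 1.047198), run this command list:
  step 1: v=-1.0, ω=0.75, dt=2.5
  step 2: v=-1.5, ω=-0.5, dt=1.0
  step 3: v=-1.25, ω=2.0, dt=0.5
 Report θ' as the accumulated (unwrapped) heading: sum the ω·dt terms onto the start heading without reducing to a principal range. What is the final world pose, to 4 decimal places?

(4.2733, -0.2699, 3.4222)

step 1: θ'=2.9222 (R=-1.3333) → pose (2.3645, 0.5320, 2.9222)
step 2: θ'=2.4222 (R=3.0000) → pose (3.6884, -0.1395, 2.4222)
step 3: θ'=3.4222 (R=-0.6250) → pose (4.2733, -0.2699, 3.4222)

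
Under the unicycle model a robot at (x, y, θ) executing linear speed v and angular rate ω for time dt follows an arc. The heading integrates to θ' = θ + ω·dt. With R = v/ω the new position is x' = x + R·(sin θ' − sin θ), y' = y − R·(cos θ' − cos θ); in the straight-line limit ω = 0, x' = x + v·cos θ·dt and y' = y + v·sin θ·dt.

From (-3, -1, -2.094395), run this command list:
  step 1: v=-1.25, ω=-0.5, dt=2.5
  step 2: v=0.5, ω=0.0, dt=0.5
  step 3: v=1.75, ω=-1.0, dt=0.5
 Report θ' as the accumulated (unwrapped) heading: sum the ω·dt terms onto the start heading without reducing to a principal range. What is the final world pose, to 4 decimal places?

step 1: θ'=-3.3444 (R=2.5000) → pose (-0.3314, 0.1988, -3.3444)
step 2: θ'=-3.3444 (straight) → pose (-0.5763, 0.2491, -3.3444)
step 3: θ'=-3.8444 (R=-1.7500) → pose (-1.3549, 0.6279, -3.8444)

(-1.3549, 0.6279, -3.8444)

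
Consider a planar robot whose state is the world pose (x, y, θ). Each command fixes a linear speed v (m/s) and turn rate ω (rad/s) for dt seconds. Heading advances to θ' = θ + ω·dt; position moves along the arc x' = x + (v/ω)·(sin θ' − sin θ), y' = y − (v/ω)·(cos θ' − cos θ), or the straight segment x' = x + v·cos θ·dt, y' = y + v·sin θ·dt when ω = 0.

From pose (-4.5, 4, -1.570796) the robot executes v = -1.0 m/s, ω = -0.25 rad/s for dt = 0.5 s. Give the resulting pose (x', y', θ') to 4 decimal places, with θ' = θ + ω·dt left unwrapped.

(-4.4688, 4.4987, -1.6958)

θ' = -1.5708 + -0.25·0.5 = -1.6958
R = v/ω = -1.0/-0.25 = 4.0000
x' = -4.5 + 4.0000·(sin -1.6958 − sin -1.5708) = -4.4688
y' = 4 − 4.0000·(cos -1.6958 − cos -1.5708) = 4.4987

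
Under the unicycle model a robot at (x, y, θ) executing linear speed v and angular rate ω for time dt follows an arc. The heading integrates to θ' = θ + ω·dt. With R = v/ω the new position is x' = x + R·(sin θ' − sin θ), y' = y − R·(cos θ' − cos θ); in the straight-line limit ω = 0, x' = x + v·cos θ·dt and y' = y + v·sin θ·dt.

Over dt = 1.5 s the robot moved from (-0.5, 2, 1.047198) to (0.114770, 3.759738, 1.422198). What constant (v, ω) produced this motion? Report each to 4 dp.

Δθ = 1.422198 − 1.047198 = 0.375000
ω = Δθ/dt = 0.375000/1.5 = 0.2500
R = −Δy/(cos θ' − cos θ) = 5.0000
v = R·ω = 5.0000·0.2500 = 1.2500

v = 1.2500, ω = 0.2500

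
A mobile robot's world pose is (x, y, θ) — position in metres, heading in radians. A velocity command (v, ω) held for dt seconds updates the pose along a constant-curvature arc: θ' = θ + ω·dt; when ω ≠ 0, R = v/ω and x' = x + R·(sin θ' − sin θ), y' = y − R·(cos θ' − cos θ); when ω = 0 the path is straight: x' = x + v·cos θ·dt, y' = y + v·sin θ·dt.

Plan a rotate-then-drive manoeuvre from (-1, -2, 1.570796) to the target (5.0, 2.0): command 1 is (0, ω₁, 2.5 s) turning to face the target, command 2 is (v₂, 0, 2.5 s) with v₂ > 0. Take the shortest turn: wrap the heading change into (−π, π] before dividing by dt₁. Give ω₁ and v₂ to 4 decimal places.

ω₁ = -0.3931, v₂ = 2.8844

heading to target = atan2(2−-2, 5−-1) = 0.5880
Δθ = wrap(0.5880 − 1.5708) = -0.9828; ω₁ = Δθ/dt₁ = -0.3931
distance = √((5−-1)² + (2−-2)²) = 7.2111; v₂ = distance/dt₂ = 2.8844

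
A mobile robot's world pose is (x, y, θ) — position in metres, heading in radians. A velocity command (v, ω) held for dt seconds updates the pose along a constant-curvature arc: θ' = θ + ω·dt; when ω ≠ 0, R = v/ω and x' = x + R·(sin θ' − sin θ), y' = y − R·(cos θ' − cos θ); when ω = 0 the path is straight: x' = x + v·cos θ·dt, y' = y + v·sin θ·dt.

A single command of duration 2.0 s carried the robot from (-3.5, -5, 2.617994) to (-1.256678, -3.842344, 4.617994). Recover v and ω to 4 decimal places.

v = -1.5000, ω = 1.0000

Δθ = 4.617994 − 2.617994 = 2.000000
ω = Δθ/dt = 2.000000/2.0 = 1.0000
R = Δx/(sin θ' − sin θ) = -1.5000
v = R·ω = -1.5000·1.0000 = -1.5000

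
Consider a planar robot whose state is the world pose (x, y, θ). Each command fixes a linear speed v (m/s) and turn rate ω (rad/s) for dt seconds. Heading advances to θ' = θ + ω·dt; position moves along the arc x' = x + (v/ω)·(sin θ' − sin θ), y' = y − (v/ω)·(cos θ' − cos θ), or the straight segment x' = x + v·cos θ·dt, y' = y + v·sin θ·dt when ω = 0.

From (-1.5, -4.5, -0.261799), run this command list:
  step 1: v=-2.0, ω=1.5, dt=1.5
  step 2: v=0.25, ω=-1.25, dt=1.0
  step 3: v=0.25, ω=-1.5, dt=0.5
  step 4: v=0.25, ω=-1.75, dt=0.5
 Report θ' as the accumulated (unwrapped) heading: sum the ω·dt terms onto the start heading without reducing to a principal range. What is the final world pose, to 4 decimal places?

step 1: θ'=1.9882 (R=-1.3333) → pose (-3.0640, -6.3284, 1.9882)
step 2: θ'=0.7382 (R=-0.2000) → pose (-3.0157, -6.0994, 0.7382)
step 3: θ'=-0.0118 (R=-0.1667) → pose (-2.9016, -6.0560, -0.0118)
step 4: θ'=-0.8868 (R=-0.1429) → pose (-2.7926, -6.1086, -0.8868)

(-2.7926, -6.1086, -0.8868)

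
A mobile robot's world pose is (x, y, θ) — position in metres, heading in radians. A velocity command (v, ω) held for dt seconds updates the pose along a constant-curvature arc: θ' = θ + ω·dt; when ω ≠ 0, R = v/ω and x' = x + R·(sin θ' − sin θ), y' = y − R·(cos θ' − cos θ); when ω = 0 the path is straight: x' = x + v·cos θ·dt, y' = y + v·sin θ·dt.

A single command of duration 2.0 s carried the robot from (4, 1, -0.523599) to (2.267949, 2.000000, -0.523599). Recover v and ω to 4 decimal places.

v = -1.0000, ω = 0.0000

Δθ = -0.523599 − -0.523599 = 0.000000
ω = Δθ/dt = 0.000000/2.0 = 0.0000
ω = 0 → v = (Δx·cos θ + Δy·sin θ)/dt = -1.0000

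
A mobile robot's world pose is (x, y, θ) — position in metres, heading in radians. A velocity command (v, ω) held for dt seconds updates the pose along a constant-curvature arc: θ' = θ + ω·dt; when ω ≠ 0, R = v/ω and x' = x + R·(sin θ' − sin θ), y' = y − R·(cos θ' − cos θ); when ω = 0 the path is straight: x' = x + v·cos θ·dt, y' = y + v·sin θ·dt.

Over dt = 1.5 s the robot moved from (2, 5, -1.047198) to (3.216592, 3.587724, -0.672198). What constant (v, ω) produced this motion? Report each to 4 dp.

Δθ = -0.672198 − -1.047198 = 0.375000
ω = Δθ/dt = 0.375000/1.5 = 0.2500
R = −Δy/(cos θ' − cos θ) = 5.0000
v = R·ω = 5.0000·0.2500 = 1.2500

v = 1.2500, ω = 0.2500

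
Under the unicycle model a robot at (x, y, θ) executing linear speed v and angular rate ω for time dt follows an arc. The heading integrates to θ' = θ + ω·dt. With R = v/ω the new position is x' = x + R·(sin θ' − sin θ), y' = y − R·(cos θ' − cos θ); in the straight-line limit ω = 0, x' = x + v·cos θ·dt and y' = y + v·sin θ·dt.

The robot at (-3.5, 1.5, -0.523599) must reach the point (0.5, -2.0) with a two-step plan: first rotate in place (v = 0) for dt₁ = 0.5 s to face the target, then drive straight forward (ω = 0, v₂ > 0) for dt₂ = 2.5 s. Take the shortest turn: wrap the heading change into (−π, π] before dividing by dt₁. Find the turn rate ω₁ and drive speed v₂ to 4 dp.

ω₁ = -0.3905, v₂ = 2.1260

heading to target = atan2(-2−1.5, 0.5−-3.5) = -0.7188
Δθ = wrap(-0.7188 − -0.5236) = -0.1952; ω₁ = Δθ/dt₁ = -0.3905
distance = √((0.5−-3.5)² + (-2−1.5)²) = 5.3151; v₂ = distance/dt₂ = 2.1260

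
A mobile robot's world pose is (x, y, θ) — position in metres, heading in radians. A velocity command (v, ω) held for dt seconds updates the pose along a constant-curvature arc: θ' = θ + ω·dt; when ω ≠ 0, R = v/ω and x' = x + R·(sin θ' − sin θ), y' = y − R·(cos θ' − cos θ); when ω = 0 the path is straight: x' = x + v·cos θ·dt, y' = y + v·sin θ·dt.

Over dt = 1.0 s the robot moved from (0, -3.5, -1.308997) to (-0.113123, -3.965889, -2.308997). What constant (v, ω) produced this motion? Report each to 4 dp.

v = 0.5000, ω = -1.0000

Δθ = -2.308997 − -1.308997 = -1.000000
ω = Δθ/dt = -1.000000/1.0 = -1.0000
R = −Δy/(cos θ' − cos θ) = -0.5000
v = R·ω = -0.5000·-1.0000 = 0.5000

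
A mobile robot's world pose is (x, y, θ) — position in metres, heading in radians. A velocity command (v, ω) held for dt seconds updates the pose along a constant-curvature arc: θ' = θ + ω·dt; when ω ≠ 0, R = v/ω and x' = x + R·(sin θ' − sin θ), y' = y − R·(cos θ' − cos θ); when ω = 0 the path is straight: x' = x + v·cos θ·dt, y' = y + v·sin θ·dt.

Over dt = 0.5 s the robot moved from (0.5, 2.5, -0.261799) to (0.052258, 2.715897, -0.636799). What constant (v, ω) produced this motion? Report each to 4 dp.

v = -1.0000, ω = -0.7500

Δθ = -0.636799 − -0.261799 = -0.375000
ω = Δθ/dt = -0.375000/0.5 = -0.7500
R = Δx/(sin θ' − sin θ) = 1.3333
v = R·ω = 1.3333·-0.7500 = -1.0000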